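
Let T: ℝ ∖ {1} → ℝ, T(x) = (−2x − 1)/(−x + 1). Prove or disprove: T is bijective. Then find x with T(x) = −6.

5/8

If T(x) = 2, cross-multiplying gives −1(−2x − 1) = −2(−x + 1), which simplifies to 1 = −2 — false.  So 2 has no preimage and T is not surjective.
Hence T is not bijective.
Solving T(x) = −6: cross-multiplying gives −2x − 1 = −6(−x + 1), which rearranges to −8x = −5, so x = 5/8.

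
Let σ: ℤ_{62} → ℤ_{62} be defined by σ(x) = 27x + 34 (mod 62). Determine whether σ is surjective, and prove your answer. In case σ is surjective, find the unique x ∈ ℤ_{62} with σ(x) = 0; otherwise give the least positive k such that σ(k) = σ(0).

Since gcd(27, 62) = 1, 27 is invertible modulo 62. Euclid's algorithm: 62 = 2·27 + 8, 27 = 3·8 + 3, 8 = 2·3 + 2, 3 = 1·2 + 1; back-substituting gives 1 = 23·27 − 10·62, so 27⁻¹ ≡ 23 (mod 62).
For any y ∈ ℤ_{62}, x = 23(y − 34) mod 62 satisfies σ(x) = 27·23(y − 34) + 34 ≡ y (since 27·23 ≡ 1 mod 62). So every y has a preimage.
Therefore σ is surjective.
Since σ is surjective, we find σ⁻¹(0): we need 27x ≡ 0 − 34 ≡ 28 (mod 62). Using 27⁻¹ = 23: x ≡ 23·28 = 644 = 10·62 + 24, so x = 24.
Check: σ(24) = 27·24 + 34 = 682 = 11·62 + 0 ≡ 0 (mod 62).

24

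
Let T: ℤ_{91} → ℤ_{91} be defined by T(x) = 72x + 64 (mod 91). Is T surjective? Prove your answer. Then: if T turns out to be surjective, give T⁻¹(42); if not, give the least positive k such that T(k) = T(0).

73

Recall that T is surjective if every y in the codomain equals T(x) for some x in the domain.
Since gcd(72, 91) = 1, 72 is invertible modulo 91. Euclid's algorithm: 91 = 1·72 + 19, 72 = 3·19 + 15, 19 = 1·15 + 4, 15 = 3·4 + 3, 4 = 1·3 + 1; back-substituting gives 1 = 67·72 − 53·91, so 72⁻¹ ≡ 67 (mod 91).
For any y ∈ ℤ_{91}, x = 67(y − 64) mod 91 satisfies T(x) = 72·67(y − 64) + 64 ≡ y (since 72·67 ≡ 1 mod 91). So every y has a preimage.
Hence T is surjective.
Since T is surjective, we compute T⁻¹(42): solve 72x + 64 ≡ 42 (mod 91), i.e. 72x ≡ 69 (mod 91).
Multiplying by 72⁻¹ = 67 gives x ≡ 67·69 = 4623 = 50·91 + 73 ≡ 73 (mod 91).
Check: T(73) = 72·73 + 64 = 5320 = 58·91 + 42 ≡ 42 (mod 91).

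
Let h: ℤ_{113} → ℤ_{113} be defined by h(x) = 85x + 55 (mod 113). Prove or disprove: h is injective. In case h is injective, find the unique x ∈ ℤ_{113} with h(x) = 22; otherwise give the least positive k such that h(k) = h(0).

Suppose h(u) = h(v) in ℤ_{113}. Then 85u + 55 ≡ 85v + 55 (mod 113), thus 85(u − v) ≡ 0 (mod 113).
Since gcd(85, 113) = 1, 85 is invertible modulo 113, hence u − v ≡ 0 (mod 113), i.e. u = v.
So h is injective.
We now compute 85⁻¹ mod 113 explicitly. Euclid's algorithm: 113 = 1·85 + 28, 85 = 3·28 + 1; back-substituting gives 1 = 4·85 − 3·113, so 85⁻¹ ≡ 4 (mod 113).
Since h is injective, we compute h⁻¹(22): solve 85x + 55 ≡ 22 (mod 113), i.e. 85x ≡ 80 (mod 113).
Multiplying by 85⁻¹ = 4 gives x ≡ 4·80 = 320 = 2·113 + 94 ≡ 94 (mod 113).
Check: h(94) = 85·94 + 55 = 8045 = 71·113 + 22 ≡ 22 (mod 113).

94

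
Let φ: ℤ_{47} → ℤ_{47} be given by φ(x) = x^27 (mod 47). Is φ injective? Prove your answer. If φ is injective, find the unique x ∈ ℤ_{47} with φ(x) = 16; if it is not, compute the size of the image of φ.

2

Since 47 is prime, the nonzero elements of ℤ_{47} form a cyclic group of order 46.
As gcd(27, 46) = 1, raising to the 27th power is a bijection on this group: if a^27 ≡ b^27 then (ab^{−1})^27 = 1, and the only element of order dividing gcd(27, 46) = 1 is 1, so a = b.
With φ(0) = 0 this makes φ injective on all of ℤ_{47}, hence bijective (finite equal-size domain and codomain). In particular φ is injective.
Since φ is injective, we find the preimage of 16. The inverse of x ↦ x^27 on (ℤ_{47})^× is x ↦ x^29, because 27·29 = 783 = 17·46 + 1 ≡ 1 (mod 46) and x^{46} = 1 for x ≠ 0 (Fermat). So φ⁻¹(16) = 16^29 mod 47.
Repeated squaring mod 47: 16^1 ≡ 16, 16^2 ≡ 16² = 256 ≡ 21, 16^4 ≡ 21² = 441 ≡ 18, 16^8 ≡ 18² = 324 ≡ 42, 16^16 ≡ 42² = 1764 ≡ 25. Since 29 = 16 + 8 + 4 + 1, 16^29 ≡ 25·42·18·16: 25·42 = 1050 ≡ 16, then 16·18 = 288 ≡ 6, then 6·16 = 96 ≡ 2. So 16^29 ≡ 2 (mod 47).
Hence φ⁻¹(16) = 2.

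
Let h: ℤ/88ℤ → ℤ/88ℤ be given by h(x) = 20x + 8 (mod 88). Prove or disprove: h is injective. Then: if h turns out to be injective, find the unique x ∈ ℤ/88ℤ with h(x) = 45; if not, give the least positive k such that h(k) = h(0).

22

Recall that injectivity means: for all a, b in the domain, h(a) = h(b) implies a = b.
We have gcd(20, 88) = 4 > 1. Taking a = 0 and b = 22: h(0) = 8 and h(22) = 20·22 + 8 = 448 ≡ 8 (mod 88).
So h(0) = h(22) while 0 ≠ 22, therefore h is not injective.
Since h is not injective, we find the least positive k with h(k) = h(0): this means 20k ≡ 0 (mod 88), i.e. 88 ∣ 20k. Since gcd(20, 88) = 4, dividing through by 4 this holds exactly when 22 ∣ 5k, and as gcd(5, 22) = 1, exactly when 22 ∣ k.
The smallest positive such k is 22.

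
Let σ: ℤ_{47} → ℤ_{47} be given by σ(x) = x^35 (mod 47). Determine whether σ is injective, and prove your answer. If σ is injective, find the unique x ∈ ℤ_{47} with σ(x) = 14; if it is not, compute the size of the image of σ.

8

Since 47 is prime, the nonzero elements of ℤ_{47} form a cyclic group of order 46.
As gcd(35, 46) = 1, raising to the 35th power is a bijection on this group: if u^35 ≡ v^35 then (uv^{−1})^35 = 1, and the only element of order dividing gcd(35, 46) = 1 is 1, so u = v.
With σ(0) = 0 this makes σ injective on all of ℤ_{47}, hence bijective (finite equal-size domain and codomain). In particular σ is injective.
Since σ is injective, we find the preimage of 14. The inverse of x ↦ x^35 on (ℤ_{47})^× is x ↦ x^25, because 35·25 = 875 = 19·46 + 1 ≡ 1 (mod 46) and x^{46} = 1 for x ≠ 0 (Fermat). So σ⁻¹(14) = 14^25 mod 47.
Repeated squaring mod 47: 14^1 ≡ 14, 14^2 ≡ 14² = 196 ≡ 8, 14^4 ≡ 8² = 64 ≡ 17, 14^8 ≡ 17² = 289 ≡ 7, 14^16 ≡ 7² = 49 ≡ 2. Since 25 = 16 + 8 + 1, 14^25 ≡ 2·7·14: 2·7 = 14, then 14·14 = 196 ≡ 8. So 14^25 ≡ 8 (mod 47).
Hence σ⁻¹(14) = 8.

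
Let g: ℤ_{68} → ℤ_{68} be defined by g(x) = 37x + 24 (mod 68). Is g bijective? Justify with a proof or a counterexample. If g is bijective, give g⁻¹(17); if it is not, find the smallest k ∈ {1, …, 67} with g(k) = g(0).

9

Recall: g is injective if g(u) = g(v) implies u = v.
Suppose g(u) = g(v) in ℤ_{68}. Then 37u + 24 ≡ 37v + 24 (mod 68), so 37(u − v) ≡ 0 (mod 68).
Since gcd(37, 68) = 1, 37 is invertible modulo 68, thus u − v ≡ 0 (mod 68), i.e. u = v.
We now compute 37⁻¹ mod 68 explicitly. Euclid's algorithm: 68 = 1·37 + 31, 37 = 1·31 + 6, 31 = 5·6 + 1; back-substituting gives 1 = 57·37 − 31·68, so 37⁻¹ ≡ 57 (mod 68).
Then y ↦ 57(y − 24) is a two-sided inverse to g, so every y ∈ ℤ_{68} has a preimage.
So g is bijective.
Since g is bijective, we find g⁻¹(17): we need 37x ≡ 17 − 24 ≡ 61 (mod 68). Using 37⁻¹ = 57: x ≡ 57·61 = 3477 = 51·68 + 9, so x = 9.
Check: g(9) = 37·9 + 24 = 357 = 5·68 + 17 ≡ 17 (mod 68).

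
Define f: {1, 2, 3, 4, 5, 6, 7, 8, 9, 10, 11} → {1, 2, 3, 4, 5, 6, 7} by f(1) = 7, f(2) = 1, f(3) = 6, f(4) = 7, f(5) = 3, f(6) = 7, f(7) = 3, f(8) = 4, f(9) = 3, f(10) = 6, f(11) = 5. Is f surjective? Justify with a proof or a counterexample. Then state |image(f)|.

No element maps to 2, so f is not surjective.
The image of f is {1, 3, 4, 5, 6, 7}, which has 6 elements.

6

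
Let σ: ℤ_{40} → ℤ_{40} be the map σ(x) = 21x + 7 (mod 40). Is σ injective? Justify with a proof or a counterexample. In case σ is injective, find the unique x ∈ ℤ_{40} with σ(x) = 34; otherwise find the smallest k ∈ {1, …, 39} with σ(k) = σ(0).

7

Recall: injectivity means: for all a, b in the domain, σ(a) = σ(b) implies a = b.
If σ(a) = σ(b), then 21a ≡ 21b (mod 40). Because gcd(21, 40) = 1, we may cancel 21 to get a ≡ b (mod 40).
So σ is injective.
We now compute 21⁻¹ mod 40 explicitly. Euclid's algorithm: 40 = 1·21 + 19, 21 = 1·19 + 2, 19 = 9·2 + 1; back-substituting gives 1 = 21·21 − 11·40, so 21⁻¹ ≡ 21 (mod 40).
Since σ is injective, we compute σ⁻¹(34): solve 21x + 7 ≡ 34 (mod 40), i.e. 21x ≡ 27 (mod 40).
Multiplying by 21⁻¹ = 21 gives x ≡ 21·27 = 567 = 14·40 + 7 ≡ 7 (mod 40).
Check: σ(7) = 21·7 + 7 = 154 = 3·40 + 34 ≡ 34 (mod 40).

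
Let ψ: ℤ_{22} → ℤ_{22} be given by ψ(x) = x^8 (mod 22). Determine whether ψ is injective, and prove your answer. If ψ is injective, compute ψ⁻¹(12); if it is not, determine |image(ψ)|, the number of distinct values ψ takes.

ψ(10): Repeated squaring mod 22: 10^1 ≡ 10, 10^2 ≡ 10² = 100 ≡ 12, 10^4 ≡ 12² = 144 ≡ 12, 10^8 ≡ 12² = 144 ≡ 12. So 10^8 ≡ 12 (mod 22).
ψ(12): Repeated squaring mod 22: 12^1 ≡ 12, 12^2 ≡ 12² = 144 ≡ 12, 12^4 ≡ 12² = 144 ≡ 12, 12^8 ≡ 12² = 144 ≡ 12. So 12^8 ≡ 12 (mod 22).
So ψ(10) = ψ(12) = 12 while 10 ≠ 12, hence ψ is not injective.
Since ψ is not injective, we determine |image(ψ)|. Computing x^8 mod 22 for each x (by repeated squaring, reducing mod 22 at every step), the values ψ(0), ψ(1), …, ψ(21) are: 0, 1, 14, 5, 20, 15, 4, 9, 16, 3, 12, 11, 12, 3, 16, 9, 4, 15, 20, 5, 14, 1.
The distinct values are {0, 1, 3, 4, 5, 9, 11, 12, 14, 15, 16, 20}; there are 12 of them.

12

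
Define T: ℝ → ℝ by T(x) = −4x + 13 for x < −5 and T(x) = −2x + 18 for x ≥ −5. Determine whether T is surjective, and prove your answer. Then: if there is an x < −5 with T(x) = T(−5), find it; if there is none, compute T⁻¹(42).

-29/4

Both pieces are strictly decreasing (slopes −4 and −2), so each is injective on its own interval.
The left piece maps (−∞, −5) onto (33, ∞); the right piece maps [−5, ∞) onto (−∞, 28].
The union (33, ∞) ∪ (−∞, 28] omits the interval between 33 and 28; in particular 33 has no preimage. So T is not surjective.
Because the two images are disjoint, no x < −5 has T(x) = T(−5), so we compute T⁻¹(42): 42 lies in (33, ∞), so solve −4x + 13 = 42: x = (42 − 13)/(−4) = −29/4.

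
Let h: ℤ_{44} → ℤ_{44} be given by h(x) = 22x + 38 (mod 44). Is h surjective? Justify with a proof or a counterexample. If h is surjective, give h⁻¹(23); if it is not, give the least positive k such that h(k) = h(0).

2

Recall: h is surjective if every y in the codomain equals h(x) for some x in the domain.
Since gcd(22, 44) = 22, we have 22x ≡ 0 (mod 22) for all x, so h(x) ≡ 16 (mod 22).
But 0 ≢ 16 (mod 22), so 0 ∈ ℤ_{44} has no preimage. Thus h is not surjective.
Since h is not surjective, we find the least positive k with h(k) = h(0): this means 22k ≡ 0 (mod 44), i.e. 44 ∣ 22k. Since gcd(22, 44) = 22, dividing through by 22 this holds exactly when 2 ∣ k.
The smallest positive such k is 2.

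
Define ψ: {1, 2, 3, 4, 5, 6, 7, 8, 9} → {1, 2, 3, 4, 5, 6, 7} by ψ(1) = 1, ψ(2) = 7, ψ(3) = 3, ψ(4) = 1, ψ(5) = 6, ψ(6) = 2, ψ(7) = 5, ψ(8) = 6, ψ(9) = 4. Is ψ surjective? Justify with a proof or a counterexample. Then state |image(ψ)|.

7

Every element of the codomain has a preimage: 1 = ψ(1), 2 = ψ(6), 3 = ψ(3), 4 = ψ(9), 5 = ψ(7), 6 = ψ(5), 7 = ψ(2).
So ψ is surjective.
The image of ψ is {1, 2, 3, 4, 5, 6, 7}, which has 7 elements.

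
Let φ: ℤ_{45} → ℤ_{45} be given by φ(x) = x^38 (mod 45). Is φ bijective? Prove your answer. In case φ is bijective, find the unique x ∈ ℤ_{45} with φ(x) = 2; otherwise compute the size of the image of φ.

φ(2): Repeated squaring mod 45: 2^1 ≡ 2, 2^2 ≡ 2² = 4, 2^4 ≡ 4² = 16, 2^8 ≡ 16² = 256 ≡ 31, 2^16 ≡ 31² = 961 ≡ 16, 2^32 ≡ 16² = 256 ≡ 31. Since 38 = 32 + 4 + 2, 2^38 ≡ 31·16·4: 31·16 = 496 ≡ 1, then 1·4 = 4. So 2^38 ≡ 4 (mod 45).
φ(7): Repeated squaring mod 45: 7^1 ≡ 7, 7^2 ≡ 7² = 49 ≡ 4, 7^4 ≡ 4² = 16, 7^8 ≡ 16² = 256 ≡ 31, 7^16 ≡ 31² = 961 ≡ 16, 7^32 ≡ 16² = 256 ≡ 31. Since 38 = 32 + 4 + 2, 7^38 ≡ 31·16·4: 31·16 = 496 ≡ 1, then 1·4 = 4. So 7^38 ≡ 4 (mod 45).
So φ(2) = φ(7) = 4 while 2 ≠ 7, therefore φ is not injective, hence not bijective.
Since φ is not bijective, we determine |image(φ)|. Computing x^38 mod 45 for each x (by repeated squaring, reducing mod 45 at every step), the values φ(0), φ(1), …, φ(44) are: 0, 1, 4, 9, 16, 25, 36, 4, 19, 36, 10, 31, 9, 34, 16, 0, 31, 19, 9, 1, 40, 36, 34, 34, 36, 40, 1, 9, 19, 31, 0, 16, 34, 9, 31, 10, 36, 19, 4, 36, 25, 16, 9, 4, 1.
The distinct values are {0, 1, 4, 9, 10, 16, 19, 25, 31, 34, 36, 40}; there are 12 of them.

12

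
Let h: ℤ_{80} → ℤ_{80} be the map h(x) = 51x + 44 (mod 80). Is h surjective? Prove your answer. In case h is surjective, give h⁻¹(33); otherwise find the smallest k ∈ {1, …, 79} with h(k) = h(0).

39

By definition, surjectivity means every element of the codomain has a preimage under h.
Since gcd(51, 80) = 1, 51 is invertible modulo 80. Euclid's algorithm: 80 = 1·51 + 29, 51 = 1·29 + 22, 29 = 1·22 + 7, 22 = 3·7 + 1; back-substituting gives 1 = 11·51 − 7·80, so 51⁻¹ ≡ 11 (mod 80).
Then y ↦ 11(y − 44) is a two-sided inverse to h, so every y ∈ ℤ_{80} has a preimage.
So h is surjective.
Since h is surjective, we compute h⁻¹(33): solve 51x + 44 ≡ 33 (mod 80), i.e. 51x ≡ 69 (mod 80).
Multiplying by 51⁻¹ = 11 gives x ≡ 11·69 = 759 = 9·80 + 39 ≡ 39 (mod 80).
Check: h(39) = 51·39 + 44 = 2033 = 25·80 + 33 ≡ 33 (mod 80).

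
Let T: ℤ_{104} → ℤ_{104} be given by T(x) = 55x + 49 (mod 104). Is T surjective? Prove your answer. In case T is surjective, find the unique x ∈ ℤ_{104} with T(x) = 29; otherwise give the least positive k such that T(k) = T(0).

28

Since gcd(55, 104) = 1, 55 is invertible modulo 104. Euclid's algorithm: 104 = 1·55 + 49, 55 = 1·49 + 6, 49 = 8·6 + 1; back-substituting gives 1 = 87·55 − 46·104, so 55⁻¹ ≡ 87 (mod 104).
For any y ∈ ℤ_{104}, x = 87(y − 49) mod 104 satisfies T(x) = 55·87(y − 49) + 49 ≡ y (since 55·87 ≡ 1 mod 104). So every y has a preimage.
Hence T is surjective.
Since T is surjective, we compute T⁻¹(29): solve 55x + 49 ≡ 29 (mod 104), i.e. 55x ≡ 84 (mod 104).
Multiplying by 55⁻¹ = 87 gives x ≡ 87·84 = 7308 = 70·104 + 28 ≡ 28 (mod 104).
Check: T(28) = 55·28 + 49 = 1589 = 15·104 + 29 ≡ 29 (mod 104).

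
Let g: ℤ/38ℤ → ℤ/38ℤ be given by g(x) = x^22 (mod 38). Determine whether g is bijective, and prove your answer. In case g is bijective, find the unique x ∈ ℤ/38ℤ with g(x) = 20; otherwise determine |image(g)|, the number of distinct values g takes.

g(18): Repeated squaring mod 38: 18^1 ≡ 18, 18^2 ≡ 18² = 324 ≡ 20, 18^4 ≡ 20² = 400 ≡ 20, 18^8 ≡ 20² = 400 ≡ 20, 18^16 ≡ 20² = 400 ≡ 20. Since 22 = 16 + 4 + 2, 18^22 ≡ 20·20·20: 20·20 = 400 ≡ 20, then 20·20 = 400 ≡ 20. So 18^22 ≡ 20 (mod 38).
g(20): Repeated squaring mod 38: 20^1 ≡ 20, 20^2 ≡ 20² = 400 ≡ 20, 20^4 ≡ 20² = 400 ≡ 20, 20^8 ≡ 20² = 400 ≡ 20, 20^16 ≡ 20² = 400 ≡ 20. Since 22 = 16 + 4 + 2, 20^22 ≡ 20·20·20: 20·20 = 400 ≡ 20, then 20·20 = 400 ≡ 20. So 20^22 ≡ 20 (mod 38).
So g(18) = g(20) = 20 while 18 ≠ 20, thus g is not injective, hence not bijective.
Since g is not bijective, we determine |image(g)|. Computing x^22 mod 38 for each x (by repeated squaring, reducing mod 38 at every step), the values g(0), g(1), …, g(37) are: 0, 1, 16, 5, 28, 17, 4, 7, 30, 25, 6, 11, 26, 23, 36, 9, 24, 35, 20, 19, 20, 35, 24, 9, 36, 23, 26, 11, 6, 25, 30, 7, 4, 17, 28, 5, 16, 1.
The distinct values are {0, 1, 4, 5, 6, 7, 9, 11, 16, 17, 19, 20, 23, 24, 25, 26, 28, 30, 35, 36}; there are 20 of them.

20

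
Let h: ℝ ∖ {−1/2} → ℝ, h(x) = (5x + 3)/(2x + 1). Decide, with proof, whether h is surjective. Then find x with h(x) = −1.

-4/7

If h(x) = 5/2, cross-multiplying gives 2(5x + 3) = 5(2x + 1), which simplifies to 6 = 5 — false.  So 5/2 has no preimage and h is not surjective.
Solving h(x) = −1: cross-multiplying gives 5x + 3 = −1(2x + 1), which rearranges to 7x = −4, so x = −4/7.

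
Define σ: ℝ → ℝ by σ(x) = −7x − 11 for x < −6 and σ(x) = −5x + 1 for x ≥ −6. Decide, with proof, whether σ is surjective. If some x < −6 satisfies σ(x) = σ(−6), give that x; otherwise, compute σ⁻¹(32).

-43/7

Both pieces are strictly decreasing (slopes −7 and −5), so each is injective on its own interval.
The left piece maps (−∞, −6) onto (31, ∞); the right piece maps [−6, ∞) onto (−∞, 31].
These images together cover ℝ, so σ is surjective.
Because the two images are disjoint, no x < −6 has σ(x) = σ(−6), so we compute σ⁻¹(32): 32 lies in (31, ∞), so solve −7x − 11 = 32: x = (32 + 11)/(−7) = −43/7.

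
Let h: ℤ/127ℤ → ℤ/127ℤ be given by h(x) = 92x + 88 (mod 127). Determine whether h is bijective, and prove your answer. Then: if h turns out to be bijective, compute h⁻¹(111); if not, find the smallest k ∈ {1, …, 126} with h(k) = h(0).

32

Recall: h is injective when h(a) = h(b) forces a = b.
If h(a) = h(b), then 92a ≡ 92b (mod 127). Because gcd(92, 127) = 1, we may cancel 92 to get a ≡ b (mod 127).
We now compute 92⁻¹ mod 127 explicitly. Euclid's algorithm: 127 = 1·92 + 35, 92 = 2·35 + 22, 35 = 1·22 + 13, 22 = 1·13 + 9, 13 = 1·9 + 4, 9 = 2·4 + 1; back-substituting gives 1 = 29·92 − 21·127, so 92⁻¹ ≡ 29 (mod 127).
For any y ∈ ℤ/127ℤ, x = 29(y − 88) mod 127 satisfies h(x) = 92·29(y − 88) + 88 ≡ y (since 92·29 ≡ 1 mod 127). So every y has a preimage.
Thus h is bijective.
Since h is bijective, we compute h⁻¹(111): solve 92x + 88 ≡ 111 (mod 127), i.e. 92x ≡ 23 (mod 127).
Multiplying by 92⁻¹ = 29 gives x ≡ 29·23 = 667 = 5·127 + 32 ≡ 32 (mod 127).
Check: h(32) = 92·32 + 88 = 3032 = 23·127 + 111 ≡ 111 (mod 127).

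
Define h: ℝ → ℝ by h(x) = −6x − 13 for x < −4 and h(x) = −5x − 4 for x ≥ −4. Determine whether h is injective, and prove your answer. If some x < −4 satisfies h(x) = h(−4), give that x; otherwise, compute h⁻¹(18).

-29/6

Both pieces are strictly decreasing (slopes −6 and −5), so each is injective on its own interval.
The left piece maps (−∞, −4) onto (11, ∞); the right piece maps [−4, ∞) onto (−∞, 16].
These images overlap. In particular h(−4) = 16 (right piece), and solving −6x − 13 = 16 on the left piece gives x = −29/6 < −4.
So h(−29/6) = h(−4) with −29/6 ≠ −4, and h is not injective. This x = −29/6 is the requested value below −4.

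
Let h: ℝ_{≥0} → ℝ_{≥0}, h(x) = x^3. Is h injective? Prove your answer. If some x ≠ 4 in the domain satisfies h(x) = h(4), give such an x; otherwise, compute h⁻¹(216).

6

On ℝ_{≥0}, x ↦ x^3 is strictly increasing, so h(s) = h(t) forces s = t. Thus h is injective.
Since x ↦ x^3 is strictly increasing on ℝ_{≥0}, it is injective there, so no x ≠ 4 in the domain has h(x) = h(4). We therefore compute h⁻¹(216) = 216^{1/3} = 6 (indeed 6^3 = 216).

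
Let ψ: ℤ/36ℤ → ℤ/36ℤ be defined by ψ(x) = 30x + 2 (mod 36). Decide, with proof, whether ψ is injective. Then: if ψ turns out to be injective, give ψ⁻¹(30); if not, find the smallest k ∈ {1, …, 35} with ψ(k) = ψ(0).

6

Recall: injectivity means: for all a, b in the domain, ψ(a) = ψ(b) implies a = b.
We have gcd(30, 36) = 6 > 1. Taking a = 0 and b = 6: ψ(0) = 2 and ψ(6) = 30·6 + 2 = 182 ≡ 2 (mod 36).
So ψ(0) = ψ(6) while 0 ≠ 6, hence ψ is not injective.
Since ψ is not injective, we find the least positive k with ψ(k) = ψ(0): this means 30k ≡ 0 (mod 36), i.e. 36 ∣ 30k. Since gcd(30, 36) = 6, dividing through by 6 this holds exactly when 6 ∣ 5k, and as gcd(5, 6) = 1, exactly when 6 ∣ k.
The smallest positive such k is 6.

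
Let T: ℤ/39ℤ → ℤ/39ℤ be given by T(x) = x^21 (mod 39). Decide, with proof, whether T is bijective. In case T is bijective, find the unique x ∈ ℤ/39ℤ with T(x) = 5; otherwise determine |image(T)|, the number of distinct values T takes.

T(2): Repeated squaring mod 39: 2^1 ≡ 2, 2^2 ≡ 2² = 4, 2^4 ≡ 4² = 16, 2^8 ≡ 16² = 256 ≡ 22, 2^16 ≡ 22² = 484 ≡ 16. Since 21 = 16 + 4 + 1, 2^21 ≡ 16·16·2: 16·16 = 256 ≡ 22, then 22·2 = 44 ≡ 5. So 2^21 ≡ 5 (mod 39).
T(5): Repeated squaring mod 39: 5^1 ≡ 5, 5^2 ≡ 5² = 25, 5^4 ≡ 25² = 625 ≡ 1, 5^8 ≡ 1² = 1, 5^16 ≡ 1² = 1. Since 21 = 16 + 4 + 1, 5^21 ≡ 1·1·5: 1·1 = 1, then 1·5 = 5. So 5^21 ≡ 5 (mod 39).
So T(2) = T(5) = 5 while 2 ≠ 5, thus T is not injective, hence not bijective.
Since T is not bijective, we determine |image(T)|. Computing x^21 mod 39 for each x (by repeated squaring, reducing mod 39 at every step), the values T(0), T(1), …, T(38) are: 0, 1, 5, 27, 25, 5, 18, 34, 8, 27, 25, 8, 12, 13, 14, 18, 1, 38, 18, 31, 8, 21, 1, 38, 21, 25, 26, 27, 31, 14, 12, 31, 5, 21, 34, 14, 12, 34, 38.
The distinct values are {0, 1, 5, 8, 12, 13, 14, 18, 21, 25, 26, 27, 31, 34, 38}; there are 15 of them.

15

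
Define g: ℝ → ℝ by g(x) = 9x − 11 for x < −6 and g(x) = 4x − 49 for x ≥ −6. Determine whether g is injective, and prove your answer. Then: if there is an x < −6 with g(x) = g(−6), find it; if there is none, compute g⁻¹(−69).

-62/9

Both pieces are strictly increasing (slopes 9 and 4), so each is injective on its own interval.
The left piece maps (−∞, −6) onto (−∞, −65); the right piece maps [−6, ∞) onto [−73, ∞).
These images overlap. In particular g(−6) = −73 (right piece), and solving 9x − 11 = −73 on the left piece gives x = −62/9 < −6.
So g(−62/9) = g(−6) with −62/9 ≠ −6, and g is not injective. This x = −62/9 is the requested value below −6.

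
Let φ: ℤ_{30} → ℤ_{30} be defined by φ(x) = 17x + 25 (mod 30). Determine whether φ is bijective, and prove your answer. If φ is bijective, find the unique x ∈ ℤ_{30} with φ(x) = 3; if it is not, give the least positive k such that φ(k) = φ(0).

Recall that φ is injective if φ(u) = φ(v) implies u = v.
If φ(u) = φ(v), then 17u ≡ 17v (mod 30). Because gcd(17, 30) = 1, we may cancel 17 to get u ≡ v (mod 30).
We now compute 17⁻¹ mod 30 explicitly. Euclid's algorithm: 30 = 1·17 + 13, 17 = 1·13 + 4, 13 = 3·4 + 1; back-substituting gives 1 = 23·17 − 13·30, so 17⁻¹ ≡ 23 (mod 30).
Then y ↦ 23(y − 25) is a two-sided inverse to φ, so every y ∈ ℤ_{30} has a preimage.
Hence φ is bijective.
Since φ is bijective, we compute φ⁻¹(3): solve 17x + 25 ≡ 3 (mod 30), i.e. 17x ≡ 8 (mod 30).
Multiplying by 17⁻¹ = 23 gives x ≡ 23·8 = 184 = 6·30 + 4 ≡ 4 (mod 30).
Check: φ(4) = 17·4 + 25 = 93 = 3·30 + 3 ≡ 3 (mod 30).

4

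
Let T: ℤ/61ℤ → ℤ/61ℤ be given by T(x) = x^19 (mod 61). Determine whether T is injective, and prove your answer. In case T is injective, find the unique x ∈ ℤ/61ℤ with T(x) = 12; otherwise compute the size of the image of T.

Since 61 is prime, the nonzero elements of ℤ/61ℤ form a cyclic group of order 60.
As gcd(19, 60) = 1, raising to the 19th power is a bijection on this group: if a^19 ≡ b^19 then (ab^{−1})^19 = 1, and the only element of order dividing gcd(19, 60) = 1 is 1, so a = b.
With T(0) = 0 this makes T injective on all of ℤ/61ℤ, hence bijective (finite equal-size domain and codomain). In particular T is injective.
Since T is injective, we find the preimage of 12. The inverse of x ↦ x^19 on (ℤ/61ℤ)^× is x ↦ x^19, because 19·19 = 361 = 6·60 + 1 ≡ 1 (mod 60) and x^{60} = 1 for x ≠ 0 (Fermat). So T⁻¹(12) = 12^19 mod 61.
Repeated squaring mod 61: 12^1 ≡ 12, 12^2 ≡ 12² = 144 ≡ 22, 12^4 ≡ 22² = 484 ≡ 57, 12^8 ≡ 57² = 3249 ≡ 16, 12^16 ≡ 16² = 256 ≡ 12. Since 19 = 16 + 2 + 1, 12^19 ≡ 12·22·12: 12·22 = 264 ≡ 20, then 20·12 = 240 ≡ 57. So 12^19 ≡ 57 (mod 61).
Hence T⁻¹(12) = 57.

57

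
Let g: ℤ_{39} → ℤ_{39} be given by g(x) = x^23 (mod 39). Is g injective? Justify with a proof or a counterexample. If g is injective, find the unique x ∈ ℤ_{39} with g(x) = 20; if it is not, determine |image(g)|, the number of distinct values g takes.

Computing x^23 mod 39 for each x (by repeated squaring, reducing mod 39 at every step), the values g(0), g(1), …, g(38) are: 0, 1, 20, 9, 10, 8, 24, 28, 5, 3, 4, 32, 12, 13, 14, 33, 22, 23, 21, 37, 2, 18, 16, 17, 6, 25, 26, 27, 7, 35, 36, 34, 11, 15, 31, 29, 30, 19, 38.
Every element of ℤ_{39} appears exactly once in this list, so g is a bijection, and in particular injective.
Since g is injective, we read off the preimage of 20 from the same table: g(2) = 20, so g⁻¹(20) = 2.

2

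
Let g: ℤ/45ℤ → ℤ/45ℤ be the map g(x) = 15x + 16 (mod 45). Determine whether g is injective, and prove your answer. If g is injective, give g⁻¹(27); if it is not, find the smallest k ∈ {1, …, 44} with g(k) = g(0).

3

By definition, injectivity means: for all u, v in the domain, g(u) = g(v) implies u = v.
We have gcd(15, 45) = 15 > 1. Taking u = 0 and v = 3: g(0) = 16 and g(3) = 15·3 + 16 = 61 ≡ 16 (mod 45).
So g(0) = g(3) while 0 ≠ 3, thus g is not injective.
Since g is not injective, we find the least positive k with g(k) = g(0): this means 15k ≡ 0 (mod 45), i.e. 45 ∣ 15k. Since gcd(15, 45) = 15, dividing through by 15 this holds exactly when 3 ∣ k.
The smallest positive such k is 3.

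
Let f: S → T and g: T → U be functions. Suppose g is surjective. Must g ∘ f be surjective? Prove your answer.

No. Take S = {0}, T = U = {0, 1, 2, 3, 4}, f(0) = 0, and g = identity (surjective).
Then (g ∘ f)(0) = 0, and 4 ∈ U has no preimage under g ∘ f, so g ∘ f is not surjective.

not surjective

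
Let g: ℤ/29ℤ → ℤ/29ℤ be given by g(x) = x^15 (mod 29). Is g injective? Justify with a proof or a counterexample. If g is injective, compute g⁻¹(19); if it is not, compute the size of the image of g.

10

Since 29 is prime, the nonzero elements of ℤ/29ℤ form a cyclic group of order 28.
As gcd(15, 28) = 1, raising to the 15th power is a bijection on this group: if s^15 ≡ t^15 then (st^{−1})^15 = 1, and the only element of order dividing gcd(15, 28) = 1 is 1, so s = t.
With g(0) = 0 this makes g injective on all of ℤ/29ℤ, hence bijective (finite equal-size domain and codomain). In particular g is injective.
Since g is injective, we find the preimage of 19. The inverse of x ↦ x^15 on (ℤ/29ℤ)^× is x ↦ x^15, because 15·15 = 225 = 8·28 + 1 ≡ 1 (mod 28) and x^{28} = 1 for x ≠ 0 (Fermat). So g⁻¹(19) = 19^15 mod 29.
Repeated squaring mod 29: 19^1 ≡ 19, 19^2 ≡ 19² = 361 ≡ 13, 19^4 ≡ 13² = 169 ≡ 24, 19^8 ≡ 24² = 576 ≡ 25. Since 15 = 8 + 4 + 2 + 1, 19^15 ≡ 25·24·13·19: 25·24 = 600 ≡ 20, then 20·13 = 260 ≡ 28, then 28·19 = 532 ≡ 10. So 19^15 ≡ 10 (mod 29).
Hence g⁻¹(19) = 10.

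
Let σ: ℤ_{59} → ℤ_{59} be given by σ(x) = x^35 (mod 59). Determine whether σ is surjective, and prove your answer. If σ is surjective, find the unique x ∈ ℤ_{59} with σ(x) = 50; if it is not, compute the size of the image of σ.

10

Since 59 is prime, the nonzero elements of ℤ_{59} form a cyclic group of order 58.
As gcd(35, 58) = 1, raising to the 35th power is a bijection on this group: if x_1^35 ≡ x_2^35 then (x_1x_2^{−1})^35 = 1, and the only element of order dividing gcd(35, 58) = 1 is 1, so x_1 = x_2.
With σ(0) = 0 this makes σ injective on all of ℤ_{59}, hence bijective (finite equal-size domain and codomain). In particular σ is surjective.
Since σ is surjective, we find the preimage of 50. The inverse of x ↦ x^35 on (ℤ_{59})^× is x ↦ x^5, because 35·5 = 175 = 3·58 + 1 ≡ 1 (mod 58) and x^{58} = 1 for x ≠ 0 (Fermat). So σ⁻¹(50) = 50^5 mod 59.
Repeated squaring mod 59: 50^1 ≡ 50, 50^2 ≡ 50² = 2500 ≡ 22, 50^4 ≡ 22² = 484 ≡ 12. Since 5 = 4 + 1, 50^5 ≡ 12·50: 12·50 = 600 ≡ 10. So 50^5 ≡ 10 (mod 59).
Hence σ⁻¹(50) = 10.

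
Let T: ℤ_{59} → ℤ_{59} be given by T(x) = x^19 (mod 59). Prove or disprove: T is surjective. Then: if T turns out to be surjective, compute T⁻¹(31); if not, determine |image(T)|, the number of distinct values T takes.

44

Since 59 is prime, the nonzero elements of ℤ_{59} form a cyclic group of order 58.
As gcd(19, 58) = 1, raising to the 19th power is a bijection on this group: if x_1^19 ≡ x_2^19 then (x_1x_2^{−1})^19 = 1, and the only element of order dividing gcd(19, 58) = 1 is 1, so x_1 = x_2.
With T(0) = 0 this makes T injective on all of ℤ_{59}, hence bijective (finite equal-size domain and codomain). In particular T is surjective.
Since T is surjective, we find the preimage of 31. The inverse of x ↦ x^19 on (ℤ_{59})^× is x ↦ x^55, because 19·55 = 1045 = 18·58 + 1 ≡ 1 (mod 58) and x^{58} = 1 for x ≠ 0 (Fermat). So T⁻¹(31) = 31^55 mod 59.
Repeated squaring mod 59: 31^1 ≡ 31, 31^2 ≡ 31² = 961 ≡ 17, 31^4 ≡ 17² = 289 ≡ 53, 31^8 ≡ 53² = 2809 ≡ 36, 31^16 ≡ 36² = 1296 ≡ 57, 31^32 ≡ 57² = 3249 ≡ 4. Since 55 = 32 + 16 + 4 + 2 + 1, 31^55 ≡ 4·57·53·17·31: 4·57 = 228 ≡ 51, then 51·53 = 2703 ≡ 48, then 48·17 = 816 ≡ 49, then 49·31 = 1519 ≡ 44. So 31^55 ≡ 44 (mod 59).
Hence T⁻¹(31) = 44.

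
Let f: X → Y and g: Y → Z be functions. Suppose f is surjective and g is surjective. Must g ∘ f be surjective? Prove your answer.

Let c ∈ Z. Since g is surjective, there is b ∈ Y with g(b) = c. Since f is surjective, there is a ∈ X with f(a) = b.
Then (g ∘ f)(a) = g(b) = c. Therefore g ∘ f is surjective.

surjective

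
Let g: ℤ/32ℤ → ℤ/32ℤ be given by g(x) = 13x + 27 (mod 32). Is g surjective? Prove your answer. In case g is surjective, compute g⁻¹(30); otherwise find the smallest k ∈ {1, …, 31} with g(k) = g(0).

15

Since gcd(13, 32) = 1, 13 is invertible modulo 32. Euclid's algorithm: 32 = 2·13 + 6, 13 = 2·6 + 1; back-substituting gives 1 = 5·13 − 2·32, so 13⁻¹ ≡ 5 (mod 32).
Then y ↦ 5(y − 27) is a two-sided inverse to g, so every y ∈ ℤ/32ℤ has a preimage.
Therefore g is surjective.
Since g is surjective, we find g⁻¹(30): we need 13x ≡ 30 − 27 ≡ 3 (mod 32). Using 13⁻¹ = 5: x ≡ 5·3 = 15, so x = 15.
Check: g(15) = 13·15 + 27 = 222 = 6·32 + 30 ≡ 30 (mod 32).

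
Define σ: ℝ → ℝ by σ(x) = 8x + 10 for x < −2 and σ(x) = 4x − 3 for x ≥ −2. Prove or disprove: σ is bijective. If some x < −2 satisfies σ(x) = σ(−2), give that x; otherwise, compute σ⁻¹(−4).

Both pieces are strictly increasing (slopes 8 and 4), so each is injective on its own interval.
The left piece maps (−∞, −2) onto (−∞, −6); the right piece maps [−2, ∞) onto [−11, ∞).
These images overlap. In particular σ(−2) = −11 (right piece), and solving 8x + 10 = −11 on the left piece gives x = −21/8 < −2.
So σ(−21/8) = σ(−2) with −21/8 ≠ −2, and σ is not injective, hence not bijective. This x = −21/8 is the requested value below −2.

-21/8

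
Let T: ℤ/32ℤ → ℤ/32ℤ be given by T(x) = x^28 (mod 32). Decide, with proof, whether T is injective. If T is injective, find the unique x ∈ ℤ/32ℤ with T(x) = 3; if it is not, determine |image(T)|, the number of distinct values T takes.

3

T(0) = 0^28 = 0.
T(2): Repeated squaring mod 32: 2^1 ≡ 2, 2^2 ≡ 2² = 4, 2^4 ≡ 4² = 16, 2^8 ≡ 16² = 256 ≡ 0, 2^16 ≡ 0² = 0. Since 28 = 16 + 8 + 4, 2^28 ≡ 0·0·16: 0·0 = 0, then 0·16 = 0. So 2^28 ≡ 0 (mod 32).
So T(0) = T(2) = 0 while 0 ≠ 2, hence T is not injective.
Since T is not injective, we determine |image(T)|. Computing x^28 mod 32 for each x (by repeated squaring, reducing mod 32 at every step), the values T(0), T(1), …, T(31) are: 0, 1, 0, 17, 0, 17, 0, 1, 0, 1, 0, 17, 0, 17, 0, 1, 0, 1, 0, 17, 0, 17, 0, 1, 0, 1, 0, 17, 0, 17, 0, 1.
The distinct values are {0, 1, 17}; there are 3 of them.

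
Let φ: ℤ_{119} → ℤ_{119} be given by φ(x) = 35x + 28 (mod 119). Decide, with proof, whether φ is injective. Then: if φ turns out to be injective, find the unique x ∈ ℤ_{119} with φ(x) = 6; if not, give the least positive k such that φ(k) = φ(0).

By definition, injectivity means: for all x_1, x_2 in the domain, φ(x_1) = φ(x_2) implies x_1 = x_2.
We have gcd(35, 119) = 7 > 1. Taking x_1 = 0 and x_2 = 17: φ(0) = 28 and φ(17) = 35·17 + 28 = 623 ≡ 28 (mod 119).
So φ(0) = φ(17) while 0 ≠ 17, so φ is not injective.
Since φ is not injective, we find the least positive k with φ(k) = φ(0): this means 35k ≡ 0 (mod 119), i.e. 119 ∣ 35k. Since gcd(35, 119) = 7, dividing through by 7 this holds exactly when 17 ∣ 5k, and as gcd(5, 17) = 1, exactly when 17 ∣ k.
The smallest positive such k is 17.

17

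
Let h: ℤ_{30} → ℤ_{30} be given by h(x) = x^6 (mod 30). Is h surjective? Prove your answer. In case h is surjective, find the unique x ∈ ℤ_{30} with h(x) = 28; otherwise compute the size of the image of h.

12

h(2): Repeated squaring mod 30: 2^1 ≡ 2, 2^2 ≡ 2² = 4, 2^4 ≡ 4² = 16. Since 6 = 4 + 2, 2^6 ≡ 16·4: 16·4 = 64 ≡ 4. So 2^6 ≡ 4 (mod 30).
h(8): Repeated squaring mod 30: 8^1 ≡ 8, 8^2 ≡ 8² = 64 ≡ 4, 8^4 ≡ 4² = 16. Since 6 = 4 + 2, 8^6 ≡ 16·4: 16·4 = 64 ≡ 4. So 8^6 ≡ 4 (mod 30).
So h(2) = h(8) = 4 while 2 ≠ 8, hence h is not injective.
A non-injective map from the 30-element set ℤ_{30} to itself takes at most 29 distinct values, so it cannot be surjective. Hence h is not surjective.
Since h is not surjective, we determine |image(h)|. Computing x^6 mod 30 for each x (by repeated squaring, reducing mod 30 at every step), the values h(0), h(1), …, h(29) are: 0, 1, 4, 9, 16, 25, 6, 19, 4, 21, 10, 1, 24, 19, 16, 15, 16, 19, 24, 1, 10, 21, 4, 19, 6, 25, 16, 9, 4, 1.
The distinct values are {0, 1, 4, 6, 9, 10, 15, 16, 19, 21, 24, 25}; there are 12 of them.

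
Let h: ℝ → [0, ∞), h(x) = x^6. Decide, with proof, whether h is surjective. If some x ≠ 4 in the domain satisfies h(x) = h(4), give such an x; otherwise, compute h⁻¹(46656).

For any y ∈ [0, ∞), x = y^{1/6} ∈ ℝ satisfies x^6 = y, so h is surjective.
For the follow-up, such an x exists: taking x = −4 ∈ ℝ gives h(−4) = 4096 = h(4) with −4 ≠ 4.

-4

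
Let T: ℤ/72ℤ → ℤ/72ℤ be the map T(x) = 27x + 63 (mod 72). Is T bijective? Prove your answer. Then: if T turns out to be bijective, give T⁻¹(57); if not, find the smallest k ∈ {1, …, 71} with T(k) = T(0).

8

By definition, injectivity means: for all u, v in the domain, T(u) = T(v) implies u = v.
We have gcd(27, 72) = 9 > 1. Taking u = 0 and v = 8: T(0) = 63 and T(8) = 27·8 + 63 = 279 ≡ 63 (mod 72).
So T(0) = T(8) while 0 ≠ 8, therefore T is not injective, hence not bijective.
Since T is not bijective, we find the least positive k with T(k) = T(0): this means 27k ≡ 0 (mod 72), i.e. 72 ∣ 27k. Since gcd(27, 72) = 9, dividing through by 9 this holds exactly when 8 ∣ 3k, and as gcd(3, 8) = 1, exactly when 8 ∣ k.
The smallest positive such k is 8.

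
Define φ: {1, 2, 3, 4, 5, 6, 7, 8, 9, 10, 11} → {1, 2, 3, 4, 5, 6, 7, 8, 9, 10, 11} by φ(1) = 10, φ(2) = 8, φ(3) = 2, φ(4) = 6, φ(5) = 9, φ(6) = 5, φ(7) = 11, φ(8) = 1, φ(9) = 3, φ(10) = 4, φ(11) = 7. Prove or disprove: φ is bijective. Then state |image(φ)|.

11

The values 10, 8, 2, 6, 9, 5, 11, 1, 3, 4, 7 are a permutation of {1, 2, 3, 4, 5, 6, 7, 8, 9, 10, 11}: each element appears exactly once.
So φ is injective and surjective, hence bijective.
The image of φ is {1, 2, 3, 4, 5, 6, 7, 8, 9, 10, 11}, which has 11 elements.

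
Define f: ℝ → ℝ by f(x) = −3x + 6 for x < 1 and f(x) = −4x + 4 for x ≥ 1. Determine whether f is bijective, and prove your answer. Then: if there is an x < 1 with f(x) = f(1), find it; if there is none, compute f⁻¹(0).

1

Both pieces are strictly decreasing (slopes −3 and −4), so each is injective on its own interval.
The left piece maps (−∞, 1) onto (3, ∞); the right piece maps [1, ∞) onto (−∞, 0].
The images leave a gap (3 has no preimage), so f is not surjective, hence not bijective.
Because the two images are disjoint, no x < 1 has f(x) = f(1), so we compute f⁻¹(0): 0 lies in (−∞, 0], so solve −4x + 4 = 0: x = (0 − 4)/(−4) = 1.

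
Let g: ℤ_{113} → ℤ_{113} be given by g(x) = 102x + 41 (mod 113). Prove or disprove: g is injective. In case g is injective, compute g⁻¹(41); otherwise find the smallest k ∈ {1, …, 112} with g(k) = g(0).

0

Suppose g(a) = g(b) in ℤ_{113}. Then 102a + 41 ≡ 102b + 41 (mod 113), hence 102(a − b) ≡ 0 (mod 113).
Since gcd(102, 113) = 1, 102 is invertible modulo 113, so a − b ≡ 0 (mod 113), i.e. a = b.
Therefore g is injective.
We now compute 102⁻¹ mod 113 explicitly. Euclid's algorithm: 113 = 1·102 + 11, 102 = 9·11 + 3, 11 = 3·3 + 2, 3 = 1·2 + 1; back-substituting gives 1 = 41·102 − 37·113, so 102⁻¹ ≡ 41 (mod 113).
Since g is injective, we find g⁻¹(41): we need 102x ≡ 41 − 41 ≡ 0 (mod 113). Using 102⁻¹ = 41: x ≡ 41·0 = 0, so x = 0.
Check: g(0) = 102·0 + 41 = 41 ≡ 41 (mod 113).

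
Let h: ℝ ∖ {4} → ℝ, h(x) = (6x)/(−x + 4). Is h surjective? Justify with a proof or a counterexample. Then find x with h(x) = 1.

4/7

If h(x) = −6, cross-multiplying gives −1(6x) = 6(−x + 4), which simplifies to 0 = 24 — false.  So −6 has no preimage and h is not surjective.
Solving h(x) = 1: cross-multiplying gives 6x = 1(−x + 4), which rearranges to 7x = 4, so x = 4/7.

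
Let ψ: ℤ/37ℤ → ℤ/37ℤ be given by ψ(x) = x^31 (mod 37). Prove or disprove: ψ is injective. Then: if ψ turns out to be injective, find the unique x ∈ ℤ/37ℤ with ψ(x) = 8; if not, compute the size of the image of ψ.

29

Since 37 is prime, the nonzero elements of ℤ/37ℤ form a cyclic group of order 36.
As gcd(31, 36) = 1, raising to the 31st power is a bijection on this group: if a^31 ≡ b^31 then (ab^{−1})^31 = 1, and the only element of order dividing gcd(31, 36) = 1 is 1, so a = b.
With ψ(0) = 0 this makes ψ injective on all of ℤ/37ℤ, hence bijective (finite equal-size domain and codomain). In particular ψ is injective.
Since ψ is injective, we find the preimage of 8. The inverse of x ↦ x^31 on (ℤ/37ℤ)^× is x ↦ x^7, because 31·7 = 217 = 6·36 + 1 ≡ 1 (mod 36) and x^{36} = 1 for x ≠ 0 (Fermat). So ψ⁻¹(8) = 8^7 mod 37.
Repeated squaring mod 37: 8^1 ≡ 8, 8^2 ≡ 8² = 64 ≡ 27, 8^4 ≡ 27² = 729 ≡ 26. Since 7 = 4 + 2 + 1, 8^7 ≡ 26·27·8: 26·27 = 702 ≡ 36, then 36·8 = 288 ≡ 29. So 8^7 ≡ 29 (mod 37).
Hence ψ⁻¹(8) = 29.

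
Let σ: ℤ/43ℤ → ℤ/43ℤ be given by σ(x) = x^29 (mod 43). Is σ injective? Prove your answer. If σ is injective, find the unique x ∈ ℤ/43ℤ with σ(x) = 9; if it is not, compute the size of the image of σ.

23

Since 43 is prime, the nonzero elements of ℤ/43ℤ form a cyclic group of order 42.
As gcd(29, 42) = 1, raising to the 29th power is a bijection on this group: if u^29 ≡ v^29 then (uv^{−1})^29 = 1, and the only element of order dividing gcd(29, 42) = 1 is 1, so u = v.
With σ(0) = 0 this makes σ injective on all of ℤ/43ℤ, hence bijective (finite equal-size domain and codomain). In particular σ is injective.
Since σ is injective, we find the preimage of 9. The inverse of x ↦ x^29 on (ℤ/43ℤ)^× is x ↦ x^29, because 29·29 = 841 = 20·42 + 1 ≡ 1 (mod 42) and x^{42} = 1 for x ≠ 0 (Fermat). So σ⁻¹(9) = 9^29 mod 43.
Repeated squaring mod 43: 9^1 ≡ 9, 9^2 ≡ 9² = 81 ≡ 38, 9^4 ≡ 38² = 1444 ≡ 25, 9^8 ≡ 25² = 625 ≡ 23, 9^16 ≡ 23² = 529 ≡ 13. Since 29 = 16 + 8 + 4 + 1, 9^29 ≡ 13·23·25·9: 13·23 = 299 ≡ 41, then 41·25 = 1025 ≡ 36, then 36·9 = 324 ≡ 23. So 9^29 ≡ 23 (mod 43).
Hence σ⁻¹(9) = 23.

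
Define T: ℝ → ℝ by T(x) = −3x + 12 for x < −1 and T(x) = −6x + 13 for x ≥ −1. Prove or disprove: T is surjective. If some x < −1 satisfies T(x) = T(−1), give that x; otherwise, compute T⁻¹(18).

-7/3

Both pieces are strictly decreasing (slopes −3 and −6), so each is injective on its own interval.
The left piece maps (−∞, −1) onto (15, ∞); the right piece maps [−1, ∞) onto (−∞, 19].
The union (15, ∞) ∪ (−∞, 19] covers ℝ, so T is surjective.
For the follow-up: the images overlap, so an x < −1 with T(x) = T(−1) exists. T(−1) = 19; solving −3x + 12 = 19 for x < −1 gives x = (19 − 12)/(−3) = −7/3.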